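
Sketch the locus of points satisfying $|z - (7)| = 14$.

|z - z0| = r describes a circle centered at z0 with radius r
Here z0 = 7 and r = 14
Locus: Circle centered at (7, 0) with radius 14


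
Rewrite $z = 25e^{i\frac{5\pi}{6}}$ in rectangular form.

a = r cos θ = 25 * -sqrt(3)/2 = -25*sqrt(3)/2
b = r sin θ = 25 * 1/2 = 25/2
z = -25*sqrt(3)/2 + (25/2)i


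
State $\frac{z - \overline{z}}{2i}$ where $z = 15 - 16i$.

z - conjugate(z) = 2bi
(z - conjugate(z))/(2i) = 2bi/(2i) = b = -16


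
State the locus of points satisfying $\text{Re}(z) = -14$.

Re(z) = x where z = x + yi; the equation x = -14 is satisfied by all points with that x-coordinate
Locus: Vertical line x = -14


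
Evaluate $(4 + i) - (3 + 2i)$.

(4 - 3) + (1 - 2)i = 1 - i


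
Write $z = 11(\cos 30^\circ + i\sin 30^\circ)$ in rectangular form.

a = r cos θ = 11 * sqrt(3)/2 = 11*sqrt(3)/2
b = r sin θ = 11 * 1/2 = 11/2
z = 11*sqrt(3)/2 + (11/2)i


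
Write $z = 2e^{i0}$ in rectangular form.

a = r cos θ = 2 * 1 = 2
b = r sin θ = 2 * 0 = 0
z = 2


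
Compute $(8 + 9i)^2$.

(a + bi)^2 = a^2 - b^2 + 2abi
= 8^2 - 9^2 + 2*8*9i
= -17 + 144i


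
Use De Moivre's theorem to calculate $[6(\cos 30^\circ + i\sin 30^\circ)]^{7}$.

By De Moivre: z^n = r^n(cos(nθ) + i sin(nθ))
= 6^7(cos(7*30°) + i sin(7*30°))
= 279936(cos 210° + i sin 210°)
= -139968*sqrt(3) - 139968i


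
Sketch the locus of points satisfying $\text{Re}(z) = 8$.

Re(z) = x where z = x + yi; the equation x = 8 is satisfied by all points with that x-coordinate
Locus: Vertical line x = 8


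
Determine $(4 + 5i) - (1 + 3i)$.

(4 - 1) + (5 - 3)i = 3 + 2i


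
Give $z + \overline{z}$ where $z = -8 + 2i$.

z + conjugate(z) = (a + bi) + (a - bi) = 2a
= 2 * (-8) = -16


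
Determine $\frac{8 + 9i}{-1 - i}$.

Multiply numerator and denominator by conjugate (-1 + i):
= (8 + 9i)(-1 + i) / ((-1)^2 + (-1)^2)
= (-17 - i) / 2
= -17/2 - (1/2)i


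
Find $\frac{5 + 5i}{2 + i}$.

Multiply numerator and denominator by conjugate (2 - i):
= (5 + 5i)(2 - i) / (2^2 + 1^2)
= (15 + 5i) / 5
= 3 + i


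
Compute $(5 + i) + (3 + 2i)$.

(5 + 3) + (1 + 2)i = 8 + 3i


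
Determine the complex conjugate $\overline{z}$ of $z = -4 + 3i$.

If z = a + bi, then conjugate(z) = a - bi
conjugate(-4 + 3i) = -4 - 3i


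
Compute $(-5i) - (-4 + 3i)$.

(0 - (-4)) + (-5 - 3)i = 4 - 8i


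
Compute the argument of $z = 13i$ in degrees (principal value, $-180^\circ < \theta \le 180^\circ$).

a = 0 and b > 0, so z lies on the positive imaginary axis: θ = 90°


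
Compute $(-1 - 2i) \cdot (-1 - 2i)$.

(a1*a2 - b1*b2) + (a1*b2 + b1*a2)i
= (1 - 4) + (2 + 2)i
= -3 + 4i


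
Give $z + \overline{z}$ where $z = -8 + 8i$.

z + conjugate(z) = (a + bi) + (a - bi) = 2a
= 2 * (-8) = -16


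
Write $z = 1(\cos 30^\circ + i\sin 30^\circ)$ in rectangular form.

a = r cos θ = 1 * sqrt(3)/2 = sqrt(3)/2
b = r sin θ = 1 * 1/2 = 1/2
z = sqrt(3)/2 + (1/2)i


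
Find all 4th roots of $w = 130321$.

|w| = 130321, arg(w) = 0°
Root modulus = 130321^(1/4) = 19
Root arguments: θ_k = (0° + 360°k)/4 for k = 0, 1, ..., 3
Roots: 19, 19i, -19, -19i


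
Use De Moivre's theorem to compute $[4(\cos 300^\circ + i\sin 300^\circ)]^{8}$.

By De Moivre: z^n = r^n(cos(nθ) + i sin(nθ))
= 4^8(cos(8*300°) + i sin(8*300°))
= 65536(cos 240° + i sin 240°)
= -32768 - 32768*sqrt(3)i


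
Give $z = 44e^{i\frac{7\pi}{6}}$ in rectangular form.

a = r cos θ = 44 * -sqrt(3)/2 = -22*sqrt(3)
b = r sin θ = 44 * -1/2 = -22
z = -22*sqrt(3) - 22i


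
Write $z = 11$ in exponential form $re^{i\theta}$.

r = |z| = sqrt((11)^2 + (0)^2) = sqrt(121 + 0) = sqrt(121) = 11
b = 0 and a > 0, so z lies on the positive real axis: θ = 0
z = 11e^(i*0) = 11


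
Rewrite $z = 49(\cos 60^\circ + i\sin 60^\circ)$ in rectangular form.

a = r cos θ = 49 * 1/2 = 49/2
b = r sin θ = 49 * sqrt(3)/2 = 49*sqrt(3)/2
z = 49/2 + (49*sqrt(3)/2)i


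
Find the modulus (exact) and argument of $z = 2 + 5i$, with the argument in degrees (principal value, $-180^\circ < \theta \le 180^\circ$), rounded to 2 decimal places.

|z| = sqrt(2^2 + 5^2) = sqrt(29)
arg(z) = arctan(b/a) = arctan(5/2) (quadrant-adjusted) = 68.20°


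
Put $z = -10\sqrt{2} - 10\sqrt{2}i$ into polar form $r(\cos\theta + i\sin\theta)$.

r = |z| = sqrt(a^2 + b^2) = sqrt((-10*sqrt(2))^2 + (-10*sqrt(2))^2) = sqrt(200 + 200) = sqrt(400) = 20
θ = arctan(b/a) = arctan(-14.1421/-14.1421) (quadrant-adjusted) = 225°
z = 20(cos 225° + i sin 225°)


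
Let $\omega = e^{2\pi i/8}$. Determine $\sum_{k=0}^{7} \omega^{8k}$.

Since 8 divides 8, ω^8 = (ω^8)^1 = 1^1 = 1, so every term is 1.
Sum = 8 · 1 = 8


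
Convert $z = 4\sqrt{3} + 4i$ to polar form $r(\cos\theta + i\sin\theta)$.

r = |z| = sqrt(a^2 + b^2) = sqrt((4*sqrt(3))^2 + (4)^2) = sqrt(48 + 16) = sqrt(64) = 8
θ = arctan(b/a) = arctan(4/6.9282) (quadrant-adjusted) = 30°
z = 8(cos 30° + i sin 30°)


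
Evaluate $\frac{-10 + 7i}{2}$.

Divisor is real, so divide each part by 2:
= -5 + (7/2)i


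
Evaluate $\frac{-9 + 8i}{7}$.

Divisor is real, so divide each part by 7:
= -9/7 + (8/7)i


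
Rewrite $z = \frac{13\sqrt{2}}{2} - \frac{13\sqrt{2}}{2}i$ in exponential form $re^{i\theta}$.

r = |z| = sqrt((13*sqrt(2)/2)^2 + (-13*sqrt(2)/2)^2) = sqrt(169/2 + 169/2) = sqrt(169) = 13
θ = arctan(b/a) = arctan(-9.1924/9.1924) (quadrant-adjusted) = -45° = -π/4
z = 13e^(-i*π/4)


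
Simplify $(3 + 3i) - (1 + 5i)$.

(3 - 1) + (3 - 5)i = 2 - 2i


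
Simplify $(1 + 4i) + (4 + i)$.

(1 + 4) + (4 + 1)i = 5 + 5i


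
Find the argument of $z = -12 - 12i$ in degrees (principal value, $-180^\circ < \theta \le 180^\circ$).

θ = arctan(b/a) = arctan(-12/-12) (quadrant-adjusted) = -135°


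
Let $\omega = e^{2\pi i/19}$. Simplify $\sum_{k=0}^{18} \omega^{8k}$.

Let ζ = ω^8 = e^(2πi·8/19). Since 19 ∤ 8, ζ ≠ 1.
Sum = Σ_{k=0}^{18} ζ^k = (ζ^19 - 1)/(ζ - 1) = (ω^{8·19} - 1)/(ζ - 1) = (1 - 1)/(ζ - 1) = 0


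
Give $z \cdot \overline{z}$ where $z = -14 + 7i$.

z * conjugate(z) = |z|^2 = a^2 + b^2
= (-14)^2 + 7^2 = 245


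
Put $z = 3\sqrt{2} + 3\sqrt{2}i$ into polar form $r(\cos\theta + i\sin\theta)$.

r = |z| = sqrt(a^2 + b^2) = sqrt((3*sqrt(2))^2 + (3*sqrt(2))^2) = sqrt(18 + 18) = sqrt(36) = 6
θ = arctan(b/a) = arctan(4.2426/4.2426) (quadrant-adjusted) = 45°
z = 6(cos 45° + i sin 45°)


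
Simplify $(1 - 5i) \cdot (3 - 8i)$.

(a1*a2 - b1*b2) + (a1*b2 + b1*a2)i
= (3 - 40) + (-8 + (-15))i
= -37 - 23i


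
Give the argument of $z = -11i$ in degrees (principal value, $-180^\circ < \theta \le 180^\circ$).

a = 0 and b < 0, so z lies on the negative imaginary axis: θ = -90°


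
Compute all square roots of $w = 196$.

|w| = 196, arg(w) = 0°
Root modulus = 196^(1/2) = 14
Root arguments: θ_k = (0° + 360°k)/2 for k = 0, 1, ..., 1
Roots: 14, -14


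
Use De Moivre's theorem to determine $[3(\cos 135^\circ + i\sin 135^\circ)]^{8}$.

By De Moivre: z^n = r^n(cos(nθ) + i sin(nθ))
= 3^8(cos(8*135°) + i sin(8*135°))
= 6561(cos 0° + i sin 0°)
= 6561


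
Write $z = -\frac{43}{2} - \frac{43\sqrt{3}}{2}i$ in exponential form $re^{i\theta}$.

r = |z| = sqrt((-43/2)^2 + (-43*sqrt(3)/2)^2) = sqrt(1849/4 + 5547/4) = sqrt(1849) = 43
θ = arctan(b/a) = arctan(-37.2391/-21.5) (quadrant-adjusted) = 240° = 4π/3
z = 43e^(i*4π/3)


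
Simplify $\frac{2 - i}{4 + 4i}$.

Multiply numerator and denominator by conjugate (4 - 4i):
= (2 - i)(4 - 4i) / (4^2 + 4^2)
= (4 - 12i) / 32
Divide through by 4: (1 - 3i) / 8
= 1/8 - (3/8)i


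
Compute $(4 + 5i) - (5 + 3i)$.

(4 - 5) + (5 - 3)i = -1 + 2i


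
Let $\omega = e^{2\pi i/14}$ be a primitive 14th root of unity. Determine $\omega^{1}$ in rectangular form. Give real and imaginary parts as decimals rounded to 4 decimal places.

ω^1 = e^(2πi·1/14) = e^(i·1π/7)
= cos(1π/7) + i sin(1π/7)
= 0.9010 + 0.4339i


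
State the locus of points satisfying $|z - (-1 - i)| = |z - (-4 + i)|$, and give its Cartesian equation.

|z - z1| = |z - z2| means z is equidistant from z1 and z2,
i.e. the perpendicular bisector of the segment from (-1, -1) to (-4, 1) (midpoint (-5/2, 0)).
With z = x + yi, square both sides:
(x - (-1))^2 + (y - (-1))^2 = (x - (-4))^2 + (y - 1)^2
The x^2 and y^2 terms cancel: -6x + 4y = 17 - 2 = 15
Simplify: 6x - 4y = -15
Locus: Perpendicular bisector of the segment from (-1, -1) to (-4, 1): the line 6x - 4y = -15


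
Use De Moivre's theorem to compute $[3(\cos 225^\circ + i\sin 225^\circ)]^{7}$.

By De Moivre: z^n = r^n(cos(nθ) + i sin(nθ))
= 3^7(cos(7*225°) + i sin(7*225°))
= 2187(cos 135° + i sin 135°)
= -2187*sqrt(2)/2 + (2187*sqrt(2)/2)i


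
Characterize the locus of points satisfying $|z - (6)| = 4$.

|z - z0| = r describes a circle centered at z0 with radius r
Here z0 = 6 and r = 4
Locus: Circle centered at (6, 0) with radius 4


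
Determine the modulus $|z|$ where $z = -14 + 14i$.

|z| = sqrt(a^2 + b^2) = sqrt((-14)^2 + 14^2) = sqrt(392) = sqrt(392)


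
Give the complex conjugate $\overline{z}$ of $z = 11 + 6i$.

If z = a + bi, then conjugate(z) = a - bi
conjugate(11 + 6i) = 11 - 6i


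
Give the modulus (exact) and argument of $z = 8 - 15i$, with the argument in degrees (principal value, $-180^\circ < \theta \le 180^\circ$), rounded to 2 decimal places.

|z| = sqrt(8^2 + (-15)^2) = 17
arg(z) = arctan(b/a) = arctan(-15/8) (quadrant-adjusted) = -61.93°


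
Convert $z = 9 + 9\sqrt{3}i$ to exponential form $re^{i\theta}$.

r = |z| = sqrt((9)^2 + (9*sqrt(3))^2) = sqrt(81 + 243) = sqrt(324) = 18
θ = arctan(b/a) = arctan(15.5885/9) (quadrant-adjusted) = 60° = π/3
z = 18e^(i*π/3)


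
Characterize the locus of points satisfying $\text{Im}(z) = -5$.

Im(z) = y where z = x + yi; the equation y = -5 is satisfied by all points with that y-coordinate
Locus: Horizontal line y = -5


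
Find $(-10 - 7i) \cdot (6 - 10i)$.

(a1*a2 - b1*b2) + (a1*b2 + b1*a2)i
= (-60 - 70) + (100 + (-42))i
= -130 + 58i


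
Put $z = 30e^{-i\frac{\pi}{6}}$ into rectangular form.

a = r cos θ = 30 * sqrt(3)/2 = 15*sqrt(3)
b = r sin θ = 30 * -1/2 = -15
z = 15*sqrt(3) - 15i


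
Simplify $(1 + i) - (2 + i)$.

(1 - 2) + (1 - 1)i = -1


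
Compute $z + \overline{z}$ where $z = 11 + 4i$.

z + conjugate(z) = (a + bi) + (a - bi) = 2a
= 2 * 11 = 22


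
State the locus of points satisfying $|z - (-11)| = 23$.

|z - z0| = r describes a circle centered at z0 with radius r
Here z0 = -11 and r = 23
Locus: Circle centered at (-11, 0) with radius 23


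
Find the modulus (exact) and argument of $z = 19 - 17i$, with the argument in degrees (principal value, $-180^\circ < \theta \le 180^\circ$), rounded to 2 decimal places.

|z| = sqrt(19^2 + (-17)^2) = sqrt(650)
arg(z) = arctan(b/a) = arctan(-17/19) (quadrant-adjusted) = -41.82°


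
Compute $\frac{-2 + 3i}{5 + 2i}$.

Multiply numerator and denominator by conjugate (5 - 2i):
= (-2 + 3i)(5 - 2i) / (5^2 + 2^2)
= (-4 + 19i) / 29
= -4/29 + (19/29)i


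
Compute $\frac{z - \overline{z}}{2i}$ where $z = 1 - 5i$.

z - conjugate(z) = 2bi
(z - conjugate(z))/(2i) = 2bi/(2i) = b = -5


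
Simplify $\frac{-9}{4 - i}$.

Multiply numerator and denominator by conjugate (4 + i):
= (-9)(4 + i) / (4^2 + (-1)^2)
= (-36 - 9i) / 17
= -36/17 - (9/17)i


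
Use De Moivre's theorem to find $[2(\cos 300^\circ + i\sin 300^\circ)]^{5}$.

By De Moivre: z^n = r^n(cos(nθ) + i sin(nθ))
= 2^5(cos(5*300°) + i sin(5*300°))
= 32(cos 60° + i sin 60°)
= 16 + 16*sqrt(3)i


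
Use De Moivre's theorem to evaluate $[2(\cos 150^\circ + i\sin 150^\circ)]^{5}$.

By De Moivre: z^n = r^n(cos(nθ) + i sin(nθ))
= 2^5(cos(5*150°) + i sin(5*150°))
= 32(cos 30° + i sin 30°)
= 16*sqrt(3) + 16i


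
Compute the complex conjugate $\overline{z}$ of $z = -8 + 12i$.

If z = a + bi, then conjugate(z) = a - bi
conjugate(-8 + 12i) = -8 - 12i


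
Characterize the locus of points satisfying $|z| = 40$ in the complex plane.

|z| = 40 means sqrt(x^2 + y^2) = 40
This is a circle of radius 40 centered at the origin


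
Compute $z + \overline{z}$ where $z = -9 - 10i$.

z + conjugate(z) = (a + bi) + (a - bi) = 2a
= 2 * (-9) = -18


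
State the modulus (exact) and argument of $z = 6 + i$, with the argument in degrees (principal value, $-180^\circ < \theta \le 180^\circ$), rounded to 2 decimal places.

|z| = sqrt(6^2 + 1^2) = sqrt(37)
arg(z) = arctan(b/a) = arctan(1/6) (quadrant-adjusted) = 9.46°


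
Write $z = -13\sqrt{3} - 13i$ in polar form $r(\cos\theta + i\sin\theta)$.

r = |z| = sqrt(a^2 + b^2) = sqrt((-13*sqrt(3))^2 + (-13)^2) = sqrt(507 + 169) = sqrt(676) = 26
θ = arctan(b/a) = arctan(-13/-22.5167) (quadrant-adjusted) = 210°
z = 26(cos 210° + i sin 210°)


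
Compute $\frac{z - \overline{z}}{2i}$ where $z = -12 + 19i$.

z - conjugate(z) = 2bi
(z - conjugate(z))/(2i) = 2bi/(2i) = b = 19


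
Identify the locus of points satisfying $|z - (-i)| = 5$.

|z - z0| = r describes a circle centered at z0 with radius r
Here z0 = -i and r = 5
Locus: Circle centered at (0, -1) with radius 5


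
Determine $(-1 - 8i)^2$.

(a + bi)^2 = a^2 - b^2 + 2abi
= (-1)^2 - (-8)^2 + 2*(-1)*(-8)i
= -63 + 16i


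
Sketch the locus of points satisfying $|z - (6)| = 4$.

|z - z0| = r describes a circle centered at z0 with radius r
Here z0 = 6 and r = 4
Locus: Circle centered at (6, 0) with radius 4


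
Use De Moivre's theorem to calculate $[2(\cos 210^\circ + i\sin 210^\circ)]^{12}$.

By De Moivre: z^n = r^n(cos(nθ) + i sin(nθ))
= 2^12(cos(12*210°) + i sin(12*210°))
= 4096(cos 0° + i sin 0°)
= 4096


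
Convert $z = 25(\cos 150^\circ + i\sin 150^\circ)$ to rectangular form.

a = r cos θ = 25 * -sqrt(3)/2 = -25*sqrt(3)/2
b = r sin θ = 25 * 1/2 = 25/2
z = -25*sqrt(3)/2 + (25/2)i


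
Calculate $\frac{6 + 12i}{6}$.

Divisor is real, so divide each part by 6:
= 1 + 2i


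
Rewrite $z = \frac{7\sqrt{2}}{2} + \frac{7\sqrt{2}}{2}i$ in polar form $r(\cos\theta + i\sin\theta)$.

r = |z| = sqrt(a^2 + b^2) = sqrt((7*sqrt(2)/2)^2 + (7*sqrt(2)/2)^2) = sqrt(49/2 + 49/2) = sqrt(49) = 7
θ = arctan(b/a) = arctan(4.9497/4.9497) (quadrant-adjusted) = 45°
z = 7(cos 45° + i sin 45°)


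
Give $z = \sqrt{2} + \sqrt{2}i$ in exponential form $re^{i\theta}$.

r = |z| = sqrt((sqrt(2))^2 + (sqrt(2))^2) = sqrt(2 + 2) = sqrt(4) = 2
θ = arctan(b/a) = arctan(1.4142/1.4142) (quadrant-adjusted) = 45° = π/4
z = 2e^(i*π/4)


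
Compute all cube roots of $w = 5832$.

|w| = 5832, arg(w) = 0°
Root modulus = 5832^(1/3) = 18
Root arguments: θ_k = (0° + 360°k)/3 for k = 0, 1, ..., 2
Roots: 18, -9 + 9*sqrt(3)i, -9 - 9*sqrt(3)i


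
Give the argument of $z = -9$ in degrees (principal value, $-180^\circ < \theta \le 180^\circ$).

b = 0 and a < 0, so z lies on the negative real axis: θ = 180°


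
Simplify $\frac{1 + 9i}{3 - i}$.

Multiply numerator and denominator by conjugate (3 + i):
= (1 + 9i)(3 + i) / (3^2 + (-1)^2)
= (-6 + 28i) / 10
Divide through by 2: (-3 + 14i) / 5
= -3/5 + (14/5)i


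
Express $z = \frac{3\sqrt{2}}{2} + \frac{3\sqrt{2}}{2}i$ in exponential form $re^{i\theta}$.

r = |z| = sqrt((3*sqrt(2)/2)^2 + (3*sqrt(2)/2)^2) = sqrt(9/2 + 9/2) = sqrt(9) = 3
θ = arctan(b/a) = arctan(2.1213/2.1213) (quadrant-adjusted) = 45° = π/4
z = 3e^(i*π/4)


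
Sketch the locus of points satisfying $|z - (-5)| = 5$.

|z - z0| = r describes a circle centered at z0 with radius r
Here z0 = -5 and r = 5
Locus: Circle centered at (-5, 0) with radius 5


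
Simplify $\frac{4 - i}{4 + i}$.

Multiply numerator and denominator by conjugate (4 - i):
= (4 - i)(4 - i) / (4^2 + 1^2)
= (15 - 8i) / 17
= 15/17 - (8/17)i


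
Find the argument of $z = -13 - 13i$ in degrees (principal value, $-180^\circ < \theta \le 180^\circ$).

θ = arctan(b/a) = arctan(-13/-13) (quadrant-adjusted) = -135°


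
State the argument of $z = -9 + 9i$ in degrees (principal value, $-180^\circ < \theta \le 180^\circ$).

θ = arctan(b/a) = arctan(9/-9) (quadrant-adjusted) = 135°


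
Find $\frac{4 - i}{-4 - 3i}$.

Multiply numerator and denominator by conjugate (-4 + 3i):
= (4 - i)(-4 + 3i) / ((-4)^2 + (-3)^2)
= (-13 + 16i) / 25
= -13/25 + (16/25)i


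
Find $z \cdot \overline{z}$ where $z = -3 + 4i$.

z * conjugate(z) = |z|^2 = a^2 + b^2
= (-3)^2 + 4^2 = 25


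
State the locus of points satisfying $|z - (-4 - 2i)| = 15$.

|z - z0| = r describes a circle centered at z0 with radius r
Here z0 = -4 - 2i and r = 15
Locus: Circle centered at (-4, -2) with radius 15


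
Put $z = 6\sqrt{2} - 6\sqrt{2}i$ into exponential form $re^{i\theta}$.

r = |z| = sqrt((6*sqrt(2))^2 + (-6*sqrt(2))^2) = sqrt(72 + 72) = sqrt(144) = 12
θ = arctan(b/a) = arctan(-8.4853/8.4853) (quadrant-adjusted) = -45° = -π/4
z = 12e^(-i*π/4)


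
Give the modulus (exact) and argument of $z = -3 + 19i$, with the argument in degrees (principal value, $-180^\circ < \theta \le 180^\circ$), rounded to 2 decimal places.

|z| = sqrt((-3)^2 + 19^2) = sqrt(370)
arg(z) = arctan(b/a) = arctan(19/-3) (quadrant-adjusted) = 98.97°


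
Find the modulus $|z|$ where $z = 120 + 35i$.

|z| = sqrt(a^2 + b^2) = sqrt(120^2 + 35^2) = sqrt(15625) = 125


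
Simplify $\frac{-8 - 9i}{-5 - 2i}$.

Multiply numerator and denominator by conjugate (-5 + 2i):
= (-8 - 9i)(-5 + 2i) / ((-5)^2 + (-2)^2)
= (58 + 29i) / 29
= 2 + i


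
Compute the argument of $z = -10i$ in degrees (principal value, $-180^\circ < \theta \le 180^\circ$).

a = 0 and b < 0, so z lies on the negative imaginary axis: θ = -90°


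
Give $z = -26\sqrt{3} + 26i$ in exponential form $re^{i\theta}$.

r = |z| = sqrt((-26*sqrt(3))^2 + (26)^2) = sqrt(2028 + 676) = sqrt(2704) = 52
θ = arctan(b/a) = arctan(26/-45.0333) (quadrant-adjusted) = 150° = 5π/6
z = 52e^(i*5π/6)


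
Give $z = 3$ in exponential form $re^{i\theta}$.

r = |z| = sqrt((3)^2 + (0)^2) = sqrt(9 + 0) = sqrt(9) = 3
b = 0 and a > 0, so z lies on the positive real axis: θ = 0
z = 3e^(i*0) = 3


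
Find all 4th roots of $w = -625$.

|w| = 625, arg(w) = 180°
Root modulus = 625^(1/4) = 5
Root arguments: θ_k = (180° + 360°k)/4 for k = 0, 1, ..., 3
Roots: 5*sqrt(2)/2 + (5*sqrt(2)/2)i, -5*sqrt(2)/2 + (5*sqrt(2)/2)i, -5*sqrt(2)/2 - (5*sqrt(2)/2)i, 5*sqrt(2)/2 - (5*sqrt(2)/2)i


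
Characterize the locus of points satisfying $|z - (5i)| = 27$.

|z - z0| = r describes a circle centered at z0 with radius r
Here z0 = 5i and r = 27
Locus: Circle centered at (0, 5) with radius 27


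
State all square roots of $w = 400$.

|w| = 400, arg(w) = 0°
Root modulus = 400^(1/2) = 20
Root arguments: θ_k = (0° + 360°k)/2 for k = 0, 1, ..., 1
Roots: 20, -20


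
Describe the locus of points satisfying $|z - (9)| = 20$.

|z - z0| = r describes a circle centered at z0 with radius r
Here z0 = 9 and r = 20
Locus: Circle centered at (9, 0) with radius 20


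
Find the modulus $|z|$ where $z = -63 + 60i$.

|z| = sqrt(a^2 + b^2) = sqrt((-63)^2 + 60^2) = sqrt(7569) = 87


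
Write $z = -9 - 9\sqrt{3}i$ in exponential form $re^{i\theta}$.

r = |z| = sqrt((-9)^2 + (-9*sqrt(3))^2) = sqrt(81 + 243) = sqrt(324) = 18
θ = arctan(b/a) = arctan(-15.5885/-9) (quadrant-adjusted) = -120° = -2π/3
z = 18e^(-i*2π/3)


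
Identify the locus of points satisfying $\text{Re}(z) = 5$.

Re(z) = x where z = x + yi; the equation x = 5 is satisfied by all points with that x-coordinate
Locus: Vertical line x = 5


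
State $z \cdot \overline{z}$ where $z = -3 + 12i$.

z * conjugate(z) = |z|^2 = a^2 + b^2
= (-3)^2 + 12^2 = 153


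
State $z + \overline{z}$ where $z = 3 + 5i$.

z + conjugate(z) = (a + bi) + (a - bi) = 2a
= 2 * 3 = 6


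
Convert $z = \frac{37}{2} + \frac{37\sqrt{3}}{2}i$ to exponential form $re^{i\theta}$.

r = |z| = sqrt((37/2)^2 + (37*sqrt(3)/2)^2) = sqrt(1369/4 + 4107/4) = sqrt(1369) = 37
θ = arctan(b/a) = arctan(32.0429/18.5) (quadrant-adjusted) = 60° = π/3
z = 37e^(i*π/3)


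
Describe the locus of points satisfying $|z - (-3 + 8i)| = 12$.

|z - z0| = r describes a circle centered at z0 with radius r
Here z0 = -3 + 8i and r = 12
Locus: Circle centered at (-3, 8) with radius 12


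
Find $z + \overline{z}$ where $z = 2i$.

z + conjugate(z) = (a + bi) + (a - bi) = 2a
= 2 * 0 = 0


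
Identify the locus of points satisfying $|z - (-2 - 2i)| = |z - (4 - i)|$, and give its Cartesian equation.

|z - z1| = |z - z2| means z is equidistant from z1 and z2,
i.e. the perpendicular bisector of the segment from (-2, -2) to (4, -1) (midpoint (1, -3/2)).
With z = x + yi, square both sides:
(x - (-2))^2 + (y - (-2))^2 = (x - 4)^2 + (y - (-1))^2
The x^2 and y^2 terms cancel: 12x + 2y = 17 - 8 = 9
Simplify: 12x + 2y = 9
Locus: Perpendicular bisector of the segment from (-2, -2) to (4, -1): the line 12x + 2y = 9


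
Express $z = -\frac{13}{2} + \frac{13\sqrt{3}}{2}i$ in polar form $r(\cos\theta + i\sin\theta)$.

r = |z| = sqrt(a^2 + b^2) = sqrt((-13/2)^2 + (13*sqrt(3)/2)^2) = sqrt(169/4 + 507/4) = sqrt(169) = 13
θ = arctan(b/a) = arctan(11.2583/-6.5) (quadrant-adjusted) = 120°
z = 13(cos 120° + i sin 120°)


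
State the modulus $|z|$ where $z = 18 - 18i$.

|z| = sqrt(a^2 + b^2) = sqrt(18^2 + (-18)^2) = sqrt(648) = sqrt(648)


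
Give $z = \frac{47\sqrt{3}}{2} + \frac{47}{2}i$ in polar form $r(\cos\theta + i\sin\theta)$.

r = |z| = sqrt(a^2 + b^2) = sqrt((47*sqrt(3)/2)^2 + (47/2)^2) = sqrt(6627/4 + 2209/4) = sqrt(2209) = 47
θ = arctan(b/a) = arctan(23.5/40.7032) (quadrant-adjusted) = 30°
z = 47(cos 30° + i sin 30°)


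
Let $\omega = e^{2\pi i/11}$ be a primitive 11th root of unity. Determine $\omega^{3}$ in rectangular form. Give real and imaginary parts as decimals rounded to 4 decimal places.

ω^3 = e^(2πi·3/11) = e^(i·6π/11)
= cos(6π/11) + i sin(6π/11)
= -0.1423 + 0.9898i


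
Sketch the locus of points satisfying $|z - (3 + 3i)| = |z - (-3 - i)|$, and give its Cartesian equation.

|z - z1| = |z - z2| means z is equidistant from z1 and z2,
i.e. the perpendicular bisector of the segment from (3, 3) to (-3, -1) (midpoint (0, 1)).
With z = x + yi, square both sides:
(x - 3)^2 + (y - 3)^2 = (x - (-3))^2 + (y - (-1))^2
The x^2 and y^2 terms cancel: -12x + (-8)y = 10 - 18 = -8
Simplify: 3x + 2y = 2
Locus: Perpendicular bisector of the segment from (3, 3) to (-3, -1): the line 3x + 2y = 2


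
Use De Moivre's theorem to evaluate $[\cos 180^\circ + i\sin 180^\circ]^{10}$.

By De Moivre: z^n = r^n(cos(nθ) + i sin(nθ))
= 1^10(cos(10*180°) + i sin(10*180°))
= 1(cos 0° + i sin 0°)
= 1


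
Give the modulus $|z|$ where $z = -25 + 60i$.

|z| = sqrt(a^2 + b^2) = sqrt((-25)^2 + 60^2) = sqrt(4225) = 65


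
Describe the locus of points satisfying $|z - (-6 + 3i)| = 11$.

|z - z0| = r describes a circle centered at z0 with radius r
Here z0 = -6 + 3i and r = 11
Locus: Circle centered at (-6, 3) with radius 11


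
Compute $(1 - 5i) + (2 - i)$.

(1 + 2) + (-5 + (-1))i = 3 - 6i


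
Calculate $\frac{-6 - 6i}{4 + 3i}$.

Multiply numerator and denominator by conjugate (4 - 3i):
= (-6 - 6i)(4 - 3i) / (4^2 + 3^2)
= (-42 - 6i) / 25
= -42/25 - (6/25)i


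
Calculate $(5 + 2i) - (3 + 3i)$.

(5 - 3) + (2 - 3)i = 2 - i


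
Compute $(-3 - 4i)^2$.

(a + bi)^2 = a^2 - b^2 + 2abi
= (-3)^2 - (-4)^2 + 2*(-3)*(-4)i
= -7 + 24i


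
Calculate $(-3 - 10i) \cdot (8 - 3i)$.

(a1*a2 - b1*b2) + (a1*b2 + b1*a2)i
= (-24 - 30) + (9 + (-80))i
= -54 - 71i


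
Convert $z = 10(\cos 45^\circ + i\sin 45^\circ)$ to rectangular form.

a = r cos θ = 10 * sqrt(2)/2 = 5*sqrt(2)
b = r sin θ = 10 * sqrt(2)/2 = 5*sqrt(2)
z = 5*sqrt(2) + 5*sqrt(2)i


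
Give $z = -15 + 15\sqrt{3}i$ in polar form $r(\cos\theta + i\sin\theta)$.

r = |z| = sqrt(a^2 + b^2) = sqrt((-15)^2 + (15*sqrt(3))^2) = sqrt(225 + 675) = sqrt(900) = 30
θ = arctan(b/a) = arctan(25.9808/-15) (quadrant-adjusted) = 120°
z = 30(cos 120° + i sin 120°)


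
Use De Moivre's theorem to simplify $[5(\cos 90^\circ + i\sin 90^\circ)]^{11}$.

By De Moivre: z^n = r^n(cos(nθ) + i sin(nθ))
= 5^11(cos(11*90°) + i sin(11*90°))
= 48828125(cos 270° + i sin 270°)
= -48828125i


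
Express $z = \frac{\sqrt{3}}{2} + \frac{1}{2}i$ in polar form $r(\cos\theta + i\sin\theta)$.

r = |z| = sqrt(a^2 + b^2) = sqrt((sqrt(3)/2)^2 + (1/2)^2) = sqrt(3/4 + 1/4) = sqrt(1) = 1
θ = arctan(b/a) = arctan(0.5/0.866) (quadrant-adjusted) = 30°
z = 1(cos 30° + i sin 30°)


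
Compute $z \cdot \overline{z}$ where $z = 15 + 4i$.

z * conjugate(z) = |z|^2 = a^2 + b^2
= 15^2 + 4^2 = 241


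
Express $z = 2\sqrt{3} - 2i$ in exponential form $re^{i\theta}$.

r = |z| = sqrt((2*sqrt(3))^2 + (-2)^2) = sqrt(12 + 4) = sqrt(16) = 4
θ = arctan(b/a) = arctan(-2/3.4641) (quadrant-adjusted) = -30° = -π/6
z = 4e^(-i*π/6)


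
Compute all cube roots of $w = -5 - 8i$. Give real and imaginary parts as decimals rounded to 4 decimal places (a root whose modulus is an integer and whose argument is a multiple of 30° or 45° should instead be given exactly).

|w| = sqrt(89) ≈ 9.433981, arg(w) ≈ 237.994617°
Root modulus = sqrt(89)^(1/3) ≈ 2.112994
Root arguments: θ_k = (arg(w) + 360°k)/3 for k = 0, 1, ..., 2
Compute each root as (root modulus)(cos θ_k + i sin θ_k) using full-precision intermediates, then round to 4 decimal places.
Roots: 0.3912 + 2.0765i, -1.9939 - 0.6995i, 1.6027 - 1.3770i


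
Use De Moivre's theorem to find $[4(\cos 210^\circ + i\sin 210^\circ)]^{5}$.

By De Moivre: z^n = r^n(cos(nθ) + i sin(nθ))
= 4^5(cos(5*210°) + i sin(5*210°))
= 1024(cos 330° + i sin 330°)
= 512*sqrt(3) - 512i


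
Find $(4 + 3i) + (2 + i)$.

(4 + 2) + (3 + 1)i = 6 + 4i


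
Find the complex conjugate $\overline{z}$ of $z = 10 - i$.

If z = a + bi, then conjugate(z) = a - bi
conjugate(10 - i) = 10 + i


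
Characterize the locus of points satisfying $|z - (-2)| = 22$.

|z - z0| = r describes a circle centered at z0 with radius r
Here z0 = -2 and r = 22
Locus: Circle centered at (-2, 0) with radius 22


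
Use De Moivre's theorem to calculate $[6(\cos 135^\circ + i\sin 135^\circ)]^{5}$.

By De Moivre: z^n = r^n(cos(nθ) + i sin(nθ))
= 6^5(cos(5*135°) + i sin(5*135°))
= 7776(cos 315° + i sin 315°)
= 3888*sqrt(2) - 3888*sqrt(2)i


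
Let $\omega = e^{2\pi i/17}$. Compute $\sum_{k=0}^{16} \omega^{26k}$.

Let ζ = ω^26 = e^(2πi·26/17). Since 17 ∤ 26, ζ ≠ 1.
Sum = Σ_{k=0}^{16} ζ^k = (ζ^17 - 1)/(ζ - 1) = (ω^{26·17} - 1)/(ζ - 1) = (1 - 1)/(ζ - 1) = 0


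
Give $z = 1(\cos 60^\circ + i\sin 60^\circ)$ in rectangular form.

a = r cos θ = 1 * 1/2 = 1/2
b = r sin θ = 1 * sqrt(3)/2 = sqrt(3)/2
z = 1/2 + (sqrt(3)/2)i


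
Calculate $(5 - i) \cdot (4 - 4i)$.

(a1*a2 - b1*b2) + (a1*b2 + b1*a2)i
= (20 - 4) + (-20 + (-4))i
= 16 - 24i


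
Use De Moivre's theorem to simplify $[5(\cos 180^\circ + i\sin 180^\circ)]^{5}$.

By De Moivre: z^n = r^n(cos(nθ) + i sin(nθ))
= 5^5(cos(5*180°) + i sin(5*180°))
= 3125(cos 180° + i sin 180°)
= -3125


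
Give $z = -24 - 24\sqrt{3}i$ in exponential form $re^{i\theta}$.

r = |z| = sqrt((-24)^2 + (-24*sqrt(3))^2) = sqrt(576 + 1728) = sqrt(2304) = 48
θ = arctan(b/a) = arctan(-41.5692/-24) (quadrant-adjusted) = -120° = -2π/3
z = 48e^(-i*2π/3)


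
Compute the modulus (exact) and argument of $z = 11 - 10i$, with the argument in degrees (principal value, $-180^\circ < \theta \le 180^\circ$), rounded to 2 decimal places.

|z| = sqrt(11^2 + (-10)^2) = sqrt(221)
arg(z) = arctan(b/a) = arctan(-10/11) (quadrant-adjusted) = -42.27°


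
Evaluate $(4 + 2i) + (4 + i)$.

(4 + 4) + (2 + 1)i = 8 + 3i


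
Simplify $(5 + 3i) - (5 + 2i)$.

(5 - 5) + (3 - 2)i = i


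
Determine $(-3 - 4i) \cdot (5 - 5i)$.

(a1*a2 - b1*b2) + (a1*b2 + b1*a2)i
= (-15 - 20) + (15 + (-20))i
= -35 - 5i


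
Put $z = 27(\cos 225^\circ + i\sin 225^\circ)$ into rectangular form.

a = r cos θ = 27 * -sqrt(2)/2 = -27*sqrt(2)/2
b = r sin θ = 27 * -sqrt(2)/2 = -27*sqrt(2)/2
z = -27*sqrt(2)/2 - (27*sqrt(2)/2)i


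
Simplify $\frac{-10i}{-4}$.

Divisor is real, so divide each part by -4:
= 0 + (5/2)i


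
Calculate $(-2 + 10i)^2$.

(a + bi)^2 = a^2 - b^2 + 2abi
= (-2)^2 - 10^2 + 2*(-2)*10i
= -96 - 40i


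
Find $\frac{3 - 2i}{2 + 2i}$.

Multiply numerator and denominator by conjugate (2 - 2i):
= (3 - 2i)(2 - 2i) / (2^2 + 2^2)
= (2 - 10i) / 8
Divide through by 2: (1 - 5i) / 4
= 1/4 - (5/4)i


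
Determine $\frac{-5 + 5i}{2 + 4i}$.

Multiply numerator and denominator by conjugate (2 - 4i):
= (-5 + 5i)(2 - 4i) / (2^2 + 4^2)
= (10 + 30i) / 20
Divide through by 10: (1 + 3i) / 2
= 1/2 + (3/2)i


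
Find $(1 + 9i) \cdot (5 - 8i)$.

(a1*a2 - b1*b2) + (a1*b2 + b1*a2)i
= (5 - (-72)) + (-8 + 45)i
= 77 + 37i


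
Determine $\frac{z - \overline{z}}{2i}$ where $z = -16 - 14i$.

z - conjugate(z) = 2bi
(z - conjugate(z))/(2i) = 2bi/(2i) = b = -14


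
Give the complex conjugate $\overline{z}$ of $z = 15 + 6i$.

If z = a + bi, then conjugate(z) = a - bi
conjugate(15 + 6i) = 15 - 6i


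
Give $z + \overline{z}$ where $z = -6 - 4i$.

z + conjugate(z) = (a + bi) + (a - bi) = 2a
= 2 * (-6) = -12


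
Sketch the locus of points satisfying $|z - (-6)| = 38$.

|z - z0| = r describes a circle centered at z0 with radius r
Here z0 = -6 and r = 38
Locus: Circle centered at (-6, 0) with radius 38


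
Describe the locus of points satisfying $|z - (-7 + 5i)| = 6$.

|z - z0| = r describes a circle centered at z0 with radius r
Here z0 = -7 + 5i and r = 6
Locus: Circle centered at (-7, 5) with radius 6


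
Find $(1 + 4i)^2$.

(a + bi)^2 = a^2 - b^2 + 2abi
= 1^2 - 4^2 + 2*1*4i
= -15 + 8i


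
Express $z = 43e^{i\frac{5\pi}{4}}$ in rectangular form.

a = r cos θ = 43 * -sqrt(2)/2 = -43*sqrt(2)/2
b = r sin θ = 43 * -sqrt(2)/2 = -43*sqrt(2)/2
z = -43*sqrt(2)/2 - (43*sqrt(2)/2)i


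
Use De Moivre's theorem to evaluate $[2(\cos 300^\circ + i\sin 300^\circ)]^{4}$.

By De Moivre: z^n = r^n(cos(nθ) + i sin(nθ))
= 2^4(cos(4*300°) + i sin(4*300°))
= 16(cos 120° + i sin 120°)
= -8 + 8*sqrt(3)i


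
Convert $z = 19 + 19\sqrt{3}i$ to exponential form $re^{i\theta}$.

r = |z| = sqrt((19)^2 + (19*sqrt(3))^2) = sqrt(361 + 1083) = sqrt(1444) = 38
θ = arctan(b/a) = arctan(32.909/19) (quadrant-adjusted) = 60° = π/3
z = 38e^(i*π/3)


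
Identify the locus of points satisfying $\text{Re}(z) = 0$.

Re(z) = x where z = x + yi; the equation x = 0 is satisfied by all points with that x-coordinate
Locus: Vertical line x = 0


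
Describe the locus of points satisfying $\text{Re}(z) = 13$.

Re(z) = x where z = x + yi; the equation x = 13 is satisfied by all points with that x-coordinate
Locus: Vertical line x = 13


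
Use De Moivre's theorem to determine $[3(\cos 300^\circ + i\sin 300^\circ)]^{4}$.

By De Moivre: z^n = r^n(cos(nθ) + i sin(nθ))
= 3^4(cos(4*300°) + i sin(4*300°))
= 81(cos 120° + i sin 120°)
= -81/2 + (81*sqrt(3)/2)i


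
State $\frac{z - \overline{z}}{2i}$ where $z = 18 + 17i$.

z - conjugate(z) = 2bi
(z - conjugate(z))/(2i) = 2bi/(2i) = b = 17


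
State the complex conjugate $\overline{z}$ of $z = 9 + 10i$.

If z = a + bi, then conjugate(z) = a - bi
conjugate(9 + 10i) = 9 - 10i


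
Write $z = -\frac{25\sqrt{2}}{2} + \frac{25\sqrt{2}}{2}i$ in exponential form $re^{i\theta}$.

r = |z| = sqrt((-25*sqrt(2)/2)^2 + (25*sqrt(2)/2)^2) = sqrt(625/2 + 625/2) = sqrt(625) = 25
θ = arctan(b/a) = arctan(17.6777/-17.6777) (quadrant-adjusted) = 135° = 3π/4
z = 25e^(i*3π/4)


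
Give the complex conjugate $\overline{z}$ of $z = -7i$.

If z = a + bi, then conjugate(z) = a - bi
conjugate(-7i) = 7i


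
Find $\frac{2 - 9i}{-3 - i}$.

Multiply numerator and denominator by conjugate (-3 + i):
= (2 - 9i)(-3 + i) / ((-3)^2 + (-1)^2)
= (3 + 29i) / 10
= 3/10 + (29/10)i


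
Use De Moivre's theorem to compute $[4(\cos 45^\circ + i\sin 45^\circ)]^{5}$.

By De Moivre: z^n = r^n(cos(nθ) + i sin(nθ))
= 4^5(cos(5*45°) + i sin(5*45°))
= 1024(cos 225° + i sin 225°)
= -512*sqrt(2) - 512*sqrt(2)i


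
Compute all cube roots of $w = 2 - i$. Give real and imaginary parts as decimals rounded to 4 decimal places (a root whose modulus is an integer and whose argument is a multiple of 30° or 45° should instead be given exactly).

|w| = sqrt(5) ≈ 2.236068, arg(w) ≈ 333.434949°
Root modulus = sqrt(5)^(1/3) ≈ 1.307660
Root arguments: θ_k = (arg(w) + 360°k)/3 for k = 0, 1, ..., 2
Compute each root as (root modulus)(cos θ_k + i sin θ_k) using full-precision intermediates, then round to 4 decimal places.
Roots: -0.4717 + 1.2196i, -0.8204 - 1.0183i, 1.2921 - 0.2013i


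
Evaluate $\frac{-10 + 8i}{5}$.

Divisor is real, so divide each part by 5:
= -2 + (8/5)i


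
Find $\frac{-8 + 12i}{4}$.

Divisor is real, so divide each part by 4:
= -2 + 3i


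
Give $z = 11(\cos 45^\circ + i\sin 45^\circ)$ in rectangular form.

a = r cos θ = 11 * sqrt(2)/2 = 11*sqrt(2)/2
b = r sin θ = 11 * sqrt(2)/2 = 11*sqrt(2)/2
z = 11*sqrt(2)/2 + (11*sqrt(2)/2)i


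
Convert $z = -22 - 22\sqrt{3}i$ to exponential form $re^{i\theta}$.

r = |z| = sqrt((-22)^2 + (-22*sqrt(3))^2) = sqrt(484 + 1452) = sqrt(1936) = 44
θ = arctan(b/a) = arctan(-38.1051/-22) (quadrant-adjusted) = 240° = 4π/3
z = 44e^(i*4π/3)


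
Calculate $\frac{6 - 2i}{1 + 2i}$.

Multiply numerator and denominator by conjugate (1 - 2i):
= (6 - 2i)(1 - 2i) / (1^2 + 2^2)
= (2 - 14i) / 5
= 2/5 - (14/5)i


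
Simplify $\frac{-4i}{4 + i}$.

Multiply numerator and denominator by conjugate (4 - i):
= (-4i)(4 - i) / (4^2 + 1^2)
= (-4 - 16i) / 17
= -4/17 - (16/17)i


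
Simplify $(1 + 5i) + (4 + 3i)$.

(1 + 4) + (5 + 3)i = 5 + 8i


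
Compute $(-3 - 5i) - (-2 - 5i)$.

(-3 - (-2)) + (-5 - (-5))i = -1


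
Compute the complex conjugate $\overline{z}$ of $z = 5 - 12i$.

If z = a + bi, then conjugate(z) = a - bi
conjugate(5 - 12i) = 5 + 12i


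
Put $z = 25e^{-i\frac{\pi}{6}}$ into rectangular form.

a = r cos θ = 25 * sqrt(3)/2 = 25*sqrt(3)/2
b = r sin θ = 25 * -1/2 = -25/2
z = 25*sqrt(3)/2 - (25/2)i


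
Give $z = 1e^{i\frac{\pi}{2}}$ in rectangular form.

a = r cos θ = 1 * 0 = 0
b = r sin θ = 1 * 1 = 1
z = i


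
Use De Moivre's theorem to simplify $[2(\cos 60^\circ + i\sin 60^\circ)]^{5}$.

By De Moivre: z^n = r^n(cos(nθ) + i sin(nθ))
= 2^5(cos(5*60°) + i sin(5*60°))
= 32(cos 300° + i sin 300°)
= 16 - 16*sqrt(3)i


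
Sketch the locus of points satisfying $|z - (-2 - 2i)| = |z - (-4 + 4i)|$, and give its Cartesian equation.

|z - z1| = |z - z2| means z is equidistant from z1 and z2,
i.e. the perpendicular bisector of the segment from (-2, -2) to (-4, 4) (midpoint (-3, 1)).
With z = x + yi, square both sides:
(x - (-2))^2 + (y - (-2))^2 = (x - (-4))^2 + (y - 4)^2
The x^2 and y^2 terms cancel: -4x + 12y = 32 - 8 = 24
Simplify: x - 3y = -6
Locus: Perpendicular bisector of the segment from (-2, -2) to (-4, 4): the line x - 3y = -6


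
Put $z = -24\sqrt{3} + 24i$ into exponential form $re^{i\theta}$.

r = |z| = sqrt((-24*sqrt(3))^2 + (24)^2) = sqrt(1728 + 576) = sqrt(2304) = 48
θ = arctan(b/a) = arctan(24/-41.5692) (quadrant-adjusted) = 150° = 5π/6
z = 48e^(i*5π/6)


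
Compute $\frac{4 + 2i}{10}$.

Divisor is real, so divide each part by 10:
= 2/5 + (1/5)i


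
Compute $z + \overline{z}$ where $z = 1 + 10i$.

z + conjugate(z) = (a + bi) + (a - bi) = 2a
= 2 * 1 = 2


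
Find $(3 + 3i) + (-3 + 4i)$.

(3 + (-3)) + (3 + 4)i = 7i


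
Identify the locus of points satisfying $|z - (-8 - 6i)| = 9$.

|z - z0| = r describes a circle centered at z0 with radius r
Here z0 = -8 - 6i and r = 9
Locus: Circle centered at (-8, -6) with radius 9


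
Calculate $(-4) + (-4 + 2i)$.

(-4 + (-4)) + (0 + 2)i = -8 + 2i


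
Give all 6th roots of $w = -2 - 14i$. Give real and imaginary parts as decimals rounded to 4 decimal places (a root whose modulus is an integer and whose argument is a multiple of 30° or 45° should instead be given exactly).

|w| = sqrt(200) ≈ 14.142136, arg(w) ≈ 261.869898°
Root modulus = sqrt(200)^(1/6) ≈ 1.555079
Root arguments: θ_k = (arg(w) + 360°k)/6 for k = 0, 1, ..., 5
Compute each root as (root modulus)(cos θ_k + i sin θ_k) using full-precision intermediates, then round to 4 decimal places.
Roots: 1.1253 + 1.0733i, -0.3669 + 1.5112i, -1.4922 + 0.4379i, -1.1253 - 1.0733i, 0.3669 - 1.5112i, 1.4922 - 0.4379i


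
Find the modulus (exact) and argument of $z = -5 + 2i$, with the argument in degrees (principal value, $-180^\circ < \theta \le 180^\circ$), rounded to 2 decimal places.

|z| = sqrt((-5)^2 + 2^2) = sqrt(29)
arg(z) = arctan(b/a) = arctan(2/-5) (quadrant-adjusted) = 158.20°


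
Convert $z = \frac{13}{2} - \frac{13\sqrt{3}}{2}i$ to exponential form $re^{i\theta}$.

r = |z| = sqrt((13/2)^2 + (-13*sqrt(3)/2)^2) = sqrt(169/4 + 507/4) = sqrt(169) = 13
θ = arctan(b/a) = arctan(-11.2583/6.5) (quadrant-adjusted) = -60° = -π/3
z = 13e^(-i*π/3)


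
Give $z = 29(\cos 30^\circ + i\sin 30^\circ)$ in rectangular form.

a = r cos θ = 29 * sqrt(3)/2 = 29*sqrt(3)/2
b = r sin θ = 29 * 1/2 = 29/2
z = 29*sqrt(3)/2 + (29/2)i


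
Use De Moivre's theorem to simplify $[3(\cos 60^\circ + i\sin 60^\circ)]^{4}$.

By De Moivre: z^n = r^n(cos(nθ) + i sin(nθ))
= 3^4(cos(4*60°) + i sin(4*60°))
= 81(cos 240° + i sin 240°)
= -81/2 - (81*sqrt(3)/2)i


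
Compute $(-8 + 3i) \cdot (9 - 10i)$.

(a1*a2 - b1*b2) + (a1*b2 + b1*a2)i
= (-72 - (-30)) + (80 + 27)i
= -42 + 107i


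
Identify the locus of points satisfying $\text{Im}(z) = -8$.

Im(z) = y where z = x + yi; the equation y = -8 is satisfied by all points with that y-coordinate
Locus: Horizontal line y = -8


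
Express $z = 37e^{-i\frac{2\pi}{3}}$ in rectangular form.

a = r cos θ = 37 * -1/2 = -37/2
b = r sin θ = 37 * -sqrt(3)/2 = -37*sqrt(3)/2
z = -37/2 - (37*sqrt(3)/2)i


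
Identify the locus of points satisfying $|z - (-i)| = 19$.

|z - z0| = r describes a circle centered at z0 with radius r
Here z0 = -i and r = 19
Locus: Circle centered at (0, -1) with radius 19


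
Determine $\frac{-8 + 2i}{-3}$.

Divisor is real, so divide each part by -3:
= 8/3 - (2/3)i


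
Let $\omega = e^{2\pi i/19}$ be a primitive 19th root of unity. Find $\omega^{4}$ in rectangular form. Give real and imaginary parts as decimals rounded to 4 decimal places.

ω^4 = e^(2πi·4/19) = e^(i·8π/19)
= cos(8π/19) + i sin(8π/19)
= 0.2455 + 0.9694i


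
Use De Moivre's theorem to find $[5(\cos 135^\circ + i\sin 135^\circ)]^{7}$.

By De Moivre: z^n = r^n(cos(nθ) + i sin(nθ))
= 5^7(cos(7*135°) + i sin(7*135°))
= 78125(cos 225° + i sin 225°)
= -78125*sqrt(2)/2 - (78125*sqrt(2)/2)i


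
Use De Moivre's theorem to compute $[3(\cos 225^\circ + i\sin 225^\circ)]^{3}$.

By De Moivre: z^n = r^n(cos(nθ) + i sin(nθ))
= 3^3(cos(3*225°) + i sin(3*225°))
= 27(cos 315° + i sin 315°)
= 27*sqrt(2)/2 - (27*sqrt(2)/2)i


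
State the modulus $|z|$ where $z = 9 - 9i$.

|z| = sqrt(a^2 + b^2) = sqrt(9^2 + (-9)^2) = sqrt(162) = sqrt(162)


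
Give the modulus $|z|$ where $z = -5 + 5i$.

|z| = sqrt(a^2 + b^2) = sqrt((-5)^2 + 5^2) = sqrt(50) = sqrt(50)


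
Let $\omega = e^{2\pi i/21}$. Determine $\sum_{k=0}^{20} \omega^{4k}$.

Let ζ = ω^4 = e^(2πi·4/21). Since 21 ∤ 4, ζ ≠ 1.
Sum = Σ_{k=0}^{20} ζ^k = (ζ^21 - 1)/(ζ - 1) = (ω^{4·21} - 1)/(ζ - 1) = (1 - 1)/(ζ - 1) = 0
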